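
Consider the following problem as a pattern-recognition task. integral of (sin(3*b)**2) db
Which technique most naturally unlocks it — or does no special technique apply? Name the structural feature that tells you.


Verdict: a trigonometric identity — the exponent on sin(3*b)**2 is even — the power-reduction identity is the standard preprocessing step.


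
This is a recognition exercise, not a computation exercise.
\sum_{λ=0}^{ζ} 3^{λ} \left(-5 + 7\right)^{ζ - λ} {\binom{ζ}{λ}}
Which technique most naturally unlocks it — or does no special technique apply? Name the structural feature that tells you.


Verdict: the binomial theorem — {\binom{ζ}{λ}} weighting matched powers of 3 and (-5 + 7) is the expanded form of (3 + (-5 + 7))^ζ — fold it back up.


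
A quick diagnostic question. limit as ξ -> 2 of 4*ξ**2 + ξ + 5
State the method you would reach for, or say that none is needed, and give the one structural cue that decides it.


Best approach: no special technique — the function is continuous at 2; evaluation is itself the limit, no machinery required.


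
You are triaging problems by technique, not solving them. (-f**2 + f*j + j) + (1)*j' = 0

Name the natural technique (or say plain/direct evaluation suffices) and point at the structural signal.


Verdict: a linear integrating factor — linear in the unknown with genuine forcing: multiply through by the exponential of the integrated coefficient and the left side closes into one derivative.


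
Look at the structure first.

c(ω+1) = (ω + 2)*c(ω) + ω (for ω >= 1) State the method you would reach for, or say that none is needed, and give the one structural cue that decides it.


Best approach: a summation factor — one-term recursion with variable weight ω + 2 is solved by product normalization, not by root-finding.


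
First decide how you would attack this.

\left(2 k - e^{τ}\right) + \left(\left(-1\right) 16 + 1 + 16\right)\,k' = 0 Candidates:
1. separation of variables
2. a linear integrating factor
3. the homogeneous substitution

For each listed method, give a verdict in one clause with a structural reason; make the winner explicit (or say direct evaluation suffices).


Method: a linear integrating factor — first power of k, nonzero forcing: the integrating-factor recipe applies verbatim with p = 2.
- separation of variables — no algebra isolates the independent variable on one side and the unknown on the other.
- a linear integrating factor: applicable, and directly so.
- the homogeneous substitution — the slope is not a function of the ratio of the variables alone.


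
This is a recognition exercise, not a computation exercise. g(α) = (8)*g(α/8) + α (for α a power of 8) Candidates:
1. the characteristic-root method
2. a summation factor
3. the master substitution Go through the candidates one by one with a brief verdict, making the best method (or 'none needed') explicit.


Verdict: the master substitution — the recursive call is at index α/8 rather than a shift, a divide-and-conquer shape — substituting α = 8^m linearizes it.
- the characteristic-root method — the recursion divides its index rather than shifting it — outside the constant-shift family the root method covers.
- a summation factor: a divided-index call is outside the fixed-shift first-order family a summation factor normalizes.
- the master substitution: applies; the problem has the shape this method handles.


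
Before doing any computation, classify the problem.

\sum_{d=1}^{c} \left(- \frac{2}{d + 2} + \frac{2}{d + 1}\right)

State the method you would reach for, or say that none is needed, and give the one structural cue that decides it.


Diagnosis: telescoping — the generic term is a one-step difference of \frac{2}{d + 1}, so partial sums shortcut to endpoint evaluation.


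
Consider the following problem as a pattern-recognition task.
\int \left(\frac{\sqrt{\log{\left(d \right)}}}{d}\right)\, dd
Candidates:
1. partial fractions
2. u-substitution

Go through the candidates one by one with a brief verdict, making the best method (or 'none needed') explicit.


Technique: u-substitution — collected, the integrand has one factor that is, up to a constant, the derivative of an inner expression the rest depends on — substitute for that inner expression.
- partial fractions: there is no rational-function structure to decompose.
- u-substitution: applicable, and directly so.


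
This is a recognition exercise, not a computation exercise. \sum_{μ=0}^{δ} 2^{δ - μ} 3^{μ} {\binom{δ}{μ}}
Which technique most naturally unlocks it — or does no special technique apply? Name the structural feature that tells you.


Diagnosis: the binomial theorem — the binomial coefficients weight matched powers of 3 and 2, which is exactly the expansion of a binomial power.


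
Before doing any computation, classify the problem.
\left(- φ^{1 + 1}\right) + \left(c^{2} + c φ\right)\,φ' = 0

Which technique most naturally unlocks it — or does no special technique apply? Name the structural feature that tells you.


Method: the homogeneous substitution — scaling c and φ together leaves the slope fixed — it depends only on φ/c, so substitute the ratio. Suitably rearranged — at times with the variables' roles exchanged — this doubles as a Bernoulli equation; the homogeneous reading needs no such setup.


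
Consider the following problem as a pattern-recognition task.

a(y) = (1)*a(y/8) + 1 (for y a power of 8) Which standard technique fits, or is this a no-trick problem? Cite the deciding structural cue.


Best approach: the master substitution — the argument contracts 8-fold per step: reindex y exponentially and solve the linear recurrence in the new index.


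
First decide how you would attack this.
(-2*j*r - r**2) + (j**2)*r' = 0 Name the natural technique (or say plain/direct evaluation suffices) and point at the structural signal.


Technique: the homogeneous substitution — the slope's numerator and denominator share total degree; set v = r/j and the equation drops to separable form. Rearranged, this also fits the Bernoulli template directly; the homogeneous substitution reads the structure without the rearrangement.


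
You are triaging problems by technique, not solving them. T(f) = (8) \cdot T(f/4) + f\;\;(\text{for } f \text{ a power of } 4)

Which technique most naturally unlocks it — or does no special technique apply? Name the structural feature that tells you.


Verdict: the master substitution — the argument shrinks by the factor 4, so measure the index on a logarithmic scale and the recursion becomes a shift.


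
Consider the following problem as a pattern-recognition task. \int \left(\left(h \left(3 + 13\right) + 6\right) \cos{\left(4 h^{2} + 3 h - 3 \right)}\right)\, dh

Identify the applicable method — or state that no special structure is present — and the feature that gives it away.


Diagnosis: u-substitution — gathered as a product, the integrand carries the factor (h \left(3 + 13\right) + 6) — up to a constant, the derivative of the inner expression 4 h^{2} + 3 h - 3 — so u = 4 h^{2} + 3 h - 3 collapses the integral.


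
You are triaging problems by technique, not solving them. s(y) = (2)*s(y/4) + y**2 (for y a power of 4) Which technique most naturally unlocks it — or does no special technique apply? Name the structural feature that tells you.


Diagnosis: the master substitution — the argument y/4 divides the index by 4; the standard y = 4^m substitution converts it to a constant-shift recurrence.


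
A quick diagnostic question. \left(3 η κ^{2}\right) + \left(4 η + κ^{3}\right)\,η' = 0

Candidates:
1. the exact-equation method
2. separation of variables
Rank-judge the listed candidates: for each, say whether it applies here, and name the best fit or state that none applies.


Best approach: the exact-equation method — this form is already the differential of something: the matching mixed partials of 3 η κ^{2} and 4 η + κ^{3} prove it.
- the exact-equation method — applicable, and directly so.
- separation of variables — no division isolates the independent variable from the unknown.


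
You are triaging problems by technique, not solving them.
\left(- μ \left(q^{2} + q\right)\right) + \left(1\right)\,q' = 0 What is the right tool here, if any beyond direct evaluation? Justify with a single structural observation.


Diagnosis: separation of variables — solved for the derivative, the right side splits multiplicatively into a function of each variable alone — divide and integrate each side. Rearranged, this also fits the Bernoulli template directly; separation reads the product structure as given.


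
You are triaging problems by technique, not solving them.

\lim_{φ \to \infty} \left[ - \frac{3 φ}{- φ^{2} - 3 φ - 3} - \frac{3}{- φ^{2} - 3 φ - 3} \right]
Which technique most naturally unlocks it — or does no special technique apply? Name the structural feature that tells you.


Method: dominant-term comparison — divide by the highest power of φ present: lower-order terms vanish and the dominant ratio remains. l'Hôpital's at-infinity variant applies to the expression viewed as a single quotient; the leading-term comparison is the direct route.


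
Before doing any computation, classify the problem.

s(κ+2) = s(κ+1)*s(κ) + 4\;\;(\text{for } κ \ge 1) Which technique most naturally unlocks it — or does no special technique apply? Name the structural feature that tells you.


Method: no special technique — each new value is a nonlinear function of earlier ones — scaling arguments and superposition both fail.


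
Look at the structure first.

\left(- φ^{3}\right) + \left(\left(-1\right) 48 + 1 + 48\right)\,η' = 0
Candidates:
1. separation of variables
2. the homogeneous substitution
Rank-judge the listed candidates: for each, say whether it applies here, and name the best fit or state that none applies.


Verdict: no special technique — with η absent the equation is not coupled at all: direct integration in φ.
- separation of variables — with no unknown in the slope, separating variables is a formality — the equation integrates directly.
- the homogeneous substitution — rescaling both variables together changes the slope, so no ratio substitution collapses it.


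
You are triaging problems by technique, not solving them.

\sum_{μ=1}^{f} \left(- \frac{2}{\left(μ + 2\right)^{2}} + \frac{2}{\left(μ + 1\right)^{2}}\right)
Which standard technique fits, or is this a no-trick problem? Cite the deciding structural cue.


Technique: telescoping — consecutive terms evaluate one function at adjacent indices (\frac{2}{\left(μ + 1\right)^{2}} is its current value): one term's tail is the next term's head, so the chain collapses.


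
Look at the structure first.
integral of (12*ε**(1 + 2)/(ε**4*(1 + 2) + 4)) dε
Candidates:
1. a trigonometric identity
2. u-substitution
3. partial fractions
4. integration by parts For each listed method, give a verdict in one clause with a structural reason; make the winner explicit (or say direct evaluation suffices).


Diagnosis: u-substitution — collected, the integrand has one factor that is, up to a constant, the derivative of an inner expression the rest depends on — substitute for that inner expression.
- a trigonometric identity: no sine or cosine appears, so there is nothing for a trigonometric identity to act on.
- u-substitution — yes, a natural case for it.
- partial fractions — proper and rational, yes, but the denominator has no factorization over the rationals to exploit.
- integration by parts — no split into a nonconstant polynomial times one of the standard kernels — exp, sine, or cosine of a linear argument, or a logarithm — applies here.


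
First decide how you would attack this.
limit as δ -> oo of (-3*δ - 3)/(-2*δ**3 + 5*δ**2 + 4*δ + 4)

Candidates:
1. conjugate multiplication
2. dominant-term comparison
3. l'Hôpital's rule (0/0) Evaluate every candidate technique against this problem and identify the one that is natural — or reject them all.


Method: dominant-term comparison — divide through by the highest power of δ; every lower-order term dies and the dominant terms decide the limit.
- conjugate multiplication — the conjugate move applies to radical differences, which this is not.
- dominant-term comparison — applicable, and directly so.
- l'Hôpital's rule (0/0) — viewed as a single quotient this runs to ∞/∞, not the 0/0 clash this candidate addresses; an at-infinity variant of the rule would resolve it, but comparing leading growth reads the answer without differentiating.


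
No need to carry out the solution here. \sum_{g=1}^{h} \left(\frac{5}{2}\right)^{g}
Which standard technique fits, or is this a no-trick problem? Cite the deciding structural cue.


Verdict: the geometric series formula — each term is \frac{5}{2} times the previous one, so the geometric-series formula applies directly.


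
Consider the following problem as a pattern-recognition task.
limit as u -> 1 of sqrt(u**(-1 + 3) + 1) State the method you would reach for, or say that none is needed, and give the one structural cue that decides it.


Method: no special technique — the expression is continuous at 1 — substitute and evaluate; no indeterminate form appears.


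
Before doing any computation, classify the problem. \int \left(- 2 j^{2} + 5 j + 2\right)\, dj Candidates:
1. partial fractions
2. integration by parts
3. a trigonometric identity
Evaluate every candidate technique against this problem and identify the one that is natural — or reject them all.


Best approach: no special technique — the integrand is a sum of constant multiples of powers of j — integrate term by term.
- partial fractions — the expression is not a ratio of polynomials that decomposes further.
- integration by parts: splitting off a factor buys nothing — the integrand integrates directly without parts.
- a trigonometric identity: no sine or cosine appears, so there is nothing for a trigonometric identity to act on.


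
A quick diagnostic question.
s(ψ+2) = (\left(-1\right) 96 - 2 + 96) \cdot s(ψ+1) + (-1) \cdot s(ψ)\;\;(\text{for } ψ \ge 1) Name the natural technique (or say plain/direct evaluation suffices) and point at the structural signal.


Best approach: the characteristic-root method — try a geometric ansatz r^ψ: constant coefficients turn the recurrence into one polynomial equation in r.


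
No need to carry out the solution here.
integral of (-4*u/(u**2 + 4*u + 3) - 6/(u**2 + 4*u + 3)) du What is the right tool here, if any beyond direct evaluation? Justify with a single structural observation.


Best approach: partial fractions — rational integrand, reducible denominator u**2 + 4*u + 3: decompose first, integrate second.


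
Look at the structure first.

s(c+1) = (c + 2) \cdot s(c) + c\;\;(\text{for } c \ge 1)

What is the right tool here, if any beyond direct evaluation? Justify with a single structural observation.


Technique: a summation factor — it is first-order linear but the coefficient c + 2 depends on the index, so multiply through by a summation factor to telescope it.


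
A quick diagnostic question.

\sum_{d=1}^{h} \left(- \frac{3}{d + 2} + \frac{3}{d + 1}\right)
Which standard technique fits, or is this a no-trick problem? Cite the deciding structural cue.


Diagnosis: telescoping — the summand is \frac{3}{d + 1} minus the same expression shifted by one, so consecutive terms cancel in pairs.


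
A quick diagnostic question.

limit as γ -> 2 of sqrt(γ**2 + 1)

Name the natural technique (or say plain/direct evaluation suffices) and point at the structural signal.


Method: no special technique — the expression is continuous at 2 — substitute and evaluate; no indeterminate form appears.


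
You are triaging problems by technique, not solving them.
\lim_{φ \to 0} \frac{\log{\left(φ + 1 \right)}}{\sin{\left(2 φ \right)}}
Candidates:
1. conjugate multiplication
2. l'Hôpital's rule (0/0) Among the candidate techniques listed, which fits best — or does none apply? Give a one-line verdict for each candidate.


Best approach: l'Hôpital's rule (0/0) — the 0/0 form at 0 is the signature situation for l'Hôpital's rule. Expanding numerator and denominator to first order gives the same value — the rule automates exactly that.
- conjugate multiplication: there is no infinity-minus-infinity radical difference to rationalize.
- l'Hôpital's rule (0/0): applicable, and directly so.


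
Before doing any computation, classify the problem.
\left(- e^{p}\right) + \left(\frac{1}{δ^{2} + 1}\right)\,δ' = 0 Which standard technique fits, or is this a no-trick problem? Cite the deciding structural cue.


Diagnosis: separation of variables — one side of the product carries the independent variable, the other the unknown — the textbook separation shape. The cross-partial test also passes here (vacuously, each side single-variable); the potential-function route would work, separation is simply more immediate.


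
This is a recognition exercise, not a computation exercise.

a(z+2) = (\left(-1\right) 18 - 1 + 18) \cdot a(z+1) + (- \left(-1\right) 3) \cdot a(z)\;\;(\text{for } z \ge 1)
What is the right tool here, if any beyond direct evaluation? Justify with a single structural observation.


Technique: the characteristic-root method — the recurrence treats every index alike (constant coefficients, no forcing) — precisely the regime where r^z trials close it.


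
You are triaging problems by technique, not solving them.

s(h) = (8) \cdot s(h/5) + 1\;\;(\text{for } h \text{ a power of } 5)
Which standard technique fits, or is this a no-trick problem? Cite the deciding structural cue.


Best approach: the master substitution — the argument contracts 5-fold per step: reindex h exponentially and solve the linear recurrence in the new index.


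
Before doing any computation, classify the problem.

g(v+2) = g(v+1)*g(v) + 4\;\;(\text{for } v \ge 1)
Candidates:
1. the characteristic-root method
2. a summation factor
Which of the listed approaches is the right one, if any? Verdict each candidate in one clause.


Method: no special technique — the map from one term to the next is curved, not linear, so linear closed-form machinery does not attach.
- the characteristic-root method: nonlinearity rules out exponential-mode superposition from the start.
- a summation factor: the recursion is nonlinear — outside the first-order linear family a summation factor addresses.


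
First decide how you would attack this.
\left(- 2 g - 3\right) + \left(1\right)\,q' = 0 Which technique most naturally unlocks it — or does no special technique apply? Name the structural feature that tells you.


Verdict: no special technique — solved for the derivative, no q appears — this is antidifferentiation in g wearing ODE clothing.


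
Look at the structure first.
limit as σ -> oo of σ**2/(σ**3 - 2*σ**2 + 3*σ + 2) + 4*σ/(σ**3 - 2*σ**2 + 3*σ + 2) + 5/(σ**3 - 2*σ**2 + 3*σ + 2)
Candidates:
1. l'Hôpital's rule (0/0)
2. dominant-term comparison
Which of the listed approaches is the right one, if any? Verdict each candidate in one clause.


Technique: dominant-term comparison — at large σ only the top-degree terms survive; compare the leading terms and the limit falls out.
- l'Hôpital's rule (0/0) — no 0/0 form appears: written as one quotient, top and bottom both grow without bound, and the ratio is decided by their leading terms.
- dominant-term comparison: yes — fits the structure here.


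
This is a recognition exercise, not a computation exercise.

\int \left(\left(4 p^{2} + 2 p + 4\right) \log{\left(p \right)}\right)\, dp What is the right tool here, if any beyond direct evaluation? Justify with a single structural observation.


Diagnosis: integration by parts — with u = \log{\left(p \right)} the logarithm disappears after one differentiation, leaving a power-rule integral.


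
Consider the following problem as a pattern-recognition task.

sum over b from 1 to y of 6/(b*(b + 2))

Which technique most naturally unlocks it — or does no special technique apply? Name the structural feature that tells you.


Diagnosis: telescoping — 6/(b*(b + 2)) is a collapsed telescope: expand it into simple fractions to see the cancellation.


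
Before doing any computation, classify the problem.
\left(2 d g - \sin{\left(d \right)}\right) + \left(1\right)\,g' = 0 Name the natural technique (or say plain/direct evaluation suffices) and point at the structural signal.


Method: a linear integrating factor — g appears only to the first power with coefficient 2 d — the classic integrating-factor setup.


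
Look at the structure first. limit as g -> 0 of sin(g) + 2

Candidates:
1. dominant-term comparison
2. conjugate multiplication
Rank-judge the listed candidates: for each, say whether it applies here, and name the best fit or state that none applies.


Technique: no special technique — no zero denominators, no indeterminate clash at 0 — substitute and read off the value.
- dominant-term comparison — this limit is not decided by comparing leading-term growth at infinity.
- conjugate multiplication — no divergent radical difference is present for a conjugate pair to cancel.


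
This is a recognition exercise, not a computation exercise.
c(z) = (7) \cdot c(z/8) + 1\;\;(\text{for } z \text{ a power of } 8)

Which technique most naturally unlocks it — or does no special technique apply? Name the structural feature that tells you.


Method: the master substitution — treat m = log base 8 of z as the new clock: one recursion step advances m by one while z scales by 8.


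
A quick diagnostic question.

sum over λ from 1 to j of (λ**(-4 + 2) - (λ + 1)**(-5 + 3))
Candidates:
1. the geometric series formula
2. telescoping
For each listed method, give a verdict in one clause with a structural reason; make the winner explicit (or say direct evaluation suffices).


Best approach: telescoping — this sum is a zipper: each term contributes λ**(-4 + 2) and removes the next index's value, which the following term puts back, closing term by term.
- the geometric series formula: there is no constant term-to-term ratio.
- telescoping: yes — fits the structure here.


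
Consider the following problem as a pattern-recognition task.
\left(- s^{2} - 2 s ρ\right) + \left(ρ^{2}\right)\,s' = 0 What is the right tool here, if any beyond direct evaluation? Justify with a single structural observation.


Verdict: the homogeneous substitution — the slope is degree-zero homogeneous: the ratio substitution v = s/ρ collapses it. A Bernoulli rewrite works here as the equation stands — the homogeneous substitution is the more immediate reading.


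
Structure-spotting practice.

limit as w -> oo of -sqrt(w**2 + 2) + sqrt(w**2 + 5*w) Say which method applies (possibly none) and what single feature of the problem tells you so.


Best approach: conjugate multiplication — sqrt(w**2 + 5*w) and sqrt(w**2 + 2) both blow up, but their difference is tame once the conjugate rationalizes it.


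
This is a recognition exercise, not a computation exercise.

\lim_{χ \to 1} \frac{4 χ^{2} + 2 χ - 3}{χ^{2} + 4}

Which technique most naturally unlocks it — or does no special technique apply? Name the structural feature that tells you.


Method: no special technique — the expression is continuous at 1 — substitute and evaluate; no indeterminate form appears.


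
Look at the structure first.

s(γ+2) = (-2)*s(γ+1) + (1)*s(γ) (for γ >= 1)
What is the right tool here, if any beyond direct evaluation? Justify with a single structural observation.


Technique: the characteristic-root method — linear, homogeneous, constant coefficients: solutions of the form r^γ exist — find the roots of the characteristic polynomial.


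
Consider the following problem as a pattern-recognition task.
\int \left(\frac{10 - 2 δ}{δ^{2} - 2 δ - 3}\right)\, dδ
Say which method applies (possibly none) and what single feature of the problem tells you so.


Diagnosis: partial fractions — break δ^{2} - 2 δ - 3 into its roots and the integral splits into logarithm-sized bites.


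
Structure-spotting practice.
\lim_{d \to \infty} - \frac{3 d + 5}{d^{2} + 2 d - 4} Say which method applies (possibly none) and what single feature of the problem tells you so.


Technique: dominant-term comparison — at large d only the top-degree terms survive; compare the leading terms and the limit falls out. As a single quotient, the ∞/∞ shape would yield to repeated differentiation as well — the growth comparison gets there in one look.


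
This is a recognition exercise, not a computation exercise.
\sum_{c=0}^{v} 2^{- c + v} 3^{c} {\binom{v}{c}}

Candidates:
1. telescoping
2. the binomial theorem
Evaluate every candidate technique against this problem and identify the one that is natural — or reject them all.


Verdict: the binomial theorem — the binomial coefficients weight matched powers of 3 and 2, which is exactly the expansion of a binomial power.
- telescoping — computed from the summand as displayed, the partial sums build up without the pairwise collapse telescoping exploits.
- the binomial theorem — yes — fits the structure here.


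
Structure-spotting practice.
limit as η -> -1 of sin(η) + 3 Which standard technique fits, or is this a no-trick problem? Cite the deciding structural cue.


Best approach: no special technique — the expression is continuous at -1 — substitute and evaluate; no indeterminate form appears.


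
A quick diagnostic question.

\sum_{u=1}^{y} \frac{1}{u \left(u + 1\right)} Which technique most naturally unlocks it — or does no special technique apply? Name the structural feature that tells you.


Method: telescoping — rewrite \frac{1}{u \left(u + 1\right)} as simple fractions and successive terms eat each other — only the edges survive.


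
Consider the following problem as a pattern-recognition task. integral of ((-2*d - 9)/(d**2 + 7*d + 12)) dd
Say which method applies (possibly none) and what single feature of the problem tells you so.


Verdict: partial fractions — each factor of d**2 + 7*d + 12 owns one elementary piece of the integrand — separate them and integrate piecewise.


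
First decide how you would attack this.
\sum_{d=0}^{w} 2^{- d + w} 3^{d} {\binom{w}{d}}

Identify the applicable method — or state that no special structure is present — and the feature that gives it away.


Verdict: the binomial theorem — binomial coefficients against complementary powers of 3 and 2: recognize the binomial expansion and resum.


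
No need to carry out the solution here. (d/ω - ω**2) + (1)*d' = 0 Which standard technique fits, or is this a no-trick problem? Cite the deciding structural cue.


Diagnosis: a linear integrating factor — linear in the unknown with genuine forcing: multiply through by the exponential of the integrated coefficient and the left side closes into one derivative.


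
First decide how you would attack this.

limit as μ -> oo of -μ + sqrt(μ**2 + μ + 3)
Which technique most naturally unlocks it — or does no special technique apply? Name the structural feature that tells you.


Method: conjugate multiplication — sqrt(μ**2 + μ + 3) and μ both blow up, but their difference is tame once the conjugate rationalizes it.


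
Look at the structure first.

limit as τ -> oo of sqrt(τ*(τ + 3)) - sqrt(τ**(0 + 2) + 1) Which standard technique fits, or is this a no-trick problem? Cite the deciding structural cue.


Diagnosis: conjugate multiplication — both pieces blow up but their difference is finite; the conjugate trick rationalizes sqrt(τ*(τ + 3)) - sqrt(τ**(0 + 2) + 1).


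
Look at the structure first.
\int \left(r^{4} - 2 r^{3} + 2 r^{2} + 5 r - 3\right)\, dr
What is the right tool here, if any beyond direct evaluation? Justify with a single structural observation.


Best approach: no special technique — the integrand is a sum of constant multiples of powers of r — integrate term by term.


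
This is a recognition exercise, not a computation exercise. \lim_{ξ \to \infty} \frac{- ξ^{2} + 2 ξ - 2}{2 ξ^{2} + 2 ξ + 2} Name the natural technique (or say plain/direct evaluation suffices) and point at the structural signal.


Method: dominant-term comparison — growth-rate triage: the leading powers of ξ decide the limit, everything else is noise. l'Hôpital's at-infinity variant applies to the expression viewed as a single quotient; the leading-term comparison is the direct route.


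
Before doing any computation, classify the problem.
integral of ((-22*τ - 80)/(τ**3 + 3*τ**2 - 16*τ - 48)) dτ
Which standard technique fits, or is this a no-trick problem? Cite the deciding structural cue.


Method: partial fractions — once τ**3 + 3*τ**2 - 16*τ - 48 is factored, each root contributes a simple-fraction term; integrate them one at a time.


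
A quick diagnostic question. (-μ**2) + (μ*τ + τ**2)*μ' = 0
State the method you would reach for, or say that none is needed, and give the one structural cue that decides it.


Verdict: the homogeneous substitution — the slope is degree-zero homogeneous: the ratio substitution v = μ/τ collapses it. This can also be massaged into Bernoulli form (the roles of the variables may need exchanging); the homogeneous substitution avoids that setup.


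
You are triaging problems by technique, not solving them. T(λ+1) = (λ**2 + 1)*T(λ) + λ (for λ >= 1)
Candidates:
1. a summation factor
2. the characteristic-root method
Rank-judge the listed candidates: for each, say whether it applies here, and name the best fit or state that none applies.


Method: a summation factor — one step of memory with a weight λ**2 + 1 that changes as the index grows — the summation-factor construction is built for this.
- a summation factor: applicable, and directly so.
- the characteristic-root method: an index-dependent weight blocks the pure exponential ansatz.


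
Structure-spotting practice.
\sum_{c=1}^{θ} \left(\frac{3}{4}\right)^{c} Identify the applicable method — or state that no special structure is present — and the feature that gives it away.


Verdict: the geometric series formula — each term is \frac{3}{4} times the previous one, so the geometric-series formula applies directly.


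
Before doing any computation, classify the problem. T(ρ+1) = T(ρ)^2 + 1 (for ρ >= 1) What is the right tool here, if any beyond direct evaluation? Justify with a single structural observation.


Technique: no special technique — this one you iterate or analyze qualitatively: the nonlinearity defeats linear solution methods.


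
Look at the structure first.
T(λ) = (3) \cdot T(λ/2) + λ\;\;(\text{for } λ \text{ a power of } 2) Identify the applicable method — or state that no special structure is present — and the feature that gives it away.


Method: the master substitution — treat m = log base 2 of λ as the new clock: one recursion step advances m by one while λ scales by 2.


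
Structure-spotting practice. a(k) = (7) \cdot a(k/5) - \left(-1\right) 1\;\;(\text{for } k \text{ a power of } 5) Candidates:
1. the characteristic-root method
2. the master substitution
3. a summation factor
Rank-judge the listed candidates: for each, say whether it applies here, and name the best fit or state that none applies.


Diagnosis: the master substitution — treat m = log base 5 of k as the new clock: one recursion step advances m by one while k scales by 5.
- the characteristic-root method — a divided-index call is not the fixed-shift linear shape that characteristic roots solve.
- the master substitution: applies; the problem has the shape this method handles.
- a summation factor — a divided-index call is outside the fixed-shift first-order family a summation factor normalizes.


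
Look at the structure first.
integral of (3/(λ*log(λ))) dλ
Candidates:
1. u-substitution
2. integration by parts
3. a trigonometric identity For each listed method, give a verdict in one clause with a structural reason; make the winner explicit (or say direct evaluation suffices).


Verdict: u-substitution — everything non-trivial happens through the inner expression log(λ), and its derivative accounts for the remaining factor up to a constant, so set u = log(λ).
- u-substitution: a fit — the right tool for this form.
- integration by parts: the nonconstant-polynomial-times-standard-kernel pattern (an exp, sine, cosine, or logarithm partner) is absent.
- a trigonometric identity: no sine or cosine appears, so there is nothing for a trigonometric identity to act on.


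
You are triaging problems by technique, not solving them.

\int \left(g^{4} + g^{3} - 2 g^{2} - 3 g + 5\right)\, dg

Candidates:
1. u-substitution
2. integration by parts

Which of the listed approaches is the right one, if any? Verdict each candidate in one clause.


Method: no special technique — every term is a constant multiple of a power of g; term-wise power-rule integration needs no preliminary transformation.
- u-substitution — no substitution does more than relabel what direct integration already handles.
- integration by parts: parts would only shuffle a directly integrable integrand.


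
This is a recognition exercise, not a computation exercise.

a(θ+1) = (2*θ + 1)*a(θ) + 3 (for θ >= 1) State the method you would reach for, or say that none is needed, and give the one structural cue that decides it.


Technique: a summation factor — one-term recursion with variable weight 2*θ + 1 is solved by product normalization, not by root-finding.


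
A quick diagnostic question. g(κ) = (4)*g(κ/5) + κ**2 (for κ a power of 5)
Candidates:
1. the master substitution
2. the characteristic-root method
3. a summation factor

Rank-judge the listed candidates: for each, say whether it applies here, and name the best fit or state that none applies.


Diagnosis: the master substitution — treat m = log base 5 of κ as the new clock: one recursion step advances m by one while κ scales by 5.
- the master substitution — a fit — the right tool for this form.
- the characteristic-root method — a divided-index call is not the fixed-shift linear shape that characteristic roots solve.
- a summation factor — the recursion divides its index rather than shifting it — there is no previous-term chain for a summation factor to telescope.


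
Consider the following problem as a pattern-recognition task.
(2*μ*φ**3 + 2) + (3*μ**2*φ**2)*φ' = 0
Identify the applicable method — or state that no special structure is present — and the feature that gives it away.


Verdict: the exact-equation method — the compatibility test passes: the φ-derivative of 2*μ*φ**3 + 2 matches the μ-derivative of 3*μ**2*φ**2, so integrate a potential.


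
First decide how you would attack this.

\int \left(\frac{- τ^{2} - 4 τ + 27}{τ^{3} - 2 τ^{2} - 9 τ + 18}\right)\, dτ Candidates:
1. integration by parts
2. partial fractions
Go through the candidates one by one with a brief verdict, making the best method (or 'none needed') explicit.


Method: partial fractions — the denominator τ^{3} - 2 τ^{2} - 9 τ + 18 factors, so the quotient decomposes into elementary partial fractions term by term.
- integration by parts: the nonconstant-polynomial-times-standard-kernel pattern (an exp, sine, cosine, or logarithm partner) is absent.
- partial fractions: yes, a natural case for it.


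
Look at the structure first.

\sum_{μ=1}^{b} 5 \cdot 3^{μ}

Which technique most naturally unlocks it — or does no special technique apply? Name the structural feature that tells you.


Verdict: the geometric series formula — consecutive terms stand in a fixed index-free ratio — the geometric sum formula closes it.


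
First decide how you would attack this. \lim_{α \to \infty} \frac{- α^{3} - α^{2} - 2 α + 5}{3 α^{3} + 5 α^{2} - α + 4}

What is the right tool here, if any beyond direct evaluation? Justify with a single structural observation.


Verdict: dominant-term comparison — divide through by the highest power of α; every lower-order term dies and the dominant terms decide the limit. l'Hôpital's at-infinity variant applies to the expression viewed as a single quotient; the leading-term comparison is the direct route.


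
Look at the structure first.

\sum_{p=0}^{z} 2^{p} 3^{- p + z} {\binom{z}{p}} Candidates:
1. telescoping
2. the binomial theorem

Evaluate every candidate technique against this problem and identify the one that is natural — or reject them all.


Method: the binomial theorem — the binomial coefficients weight matched powers of 2 and 3, which is exactly the expansion of a binomial power.
- telescoping — computed from the summand as displayed, the partial sums build up without the pairwise collapse telescoping exploits.
- the binomial theorem — a fit — the right tool for this form.


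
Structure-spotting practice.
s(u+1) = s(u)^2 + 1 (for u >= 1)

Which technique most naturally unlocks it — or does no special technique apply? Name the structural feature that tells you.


Diagnosis: no special technique — the update rule curves (it is not linear in the unknown sequence), so no superposition-based closed form attaches — iterate or study it directly.


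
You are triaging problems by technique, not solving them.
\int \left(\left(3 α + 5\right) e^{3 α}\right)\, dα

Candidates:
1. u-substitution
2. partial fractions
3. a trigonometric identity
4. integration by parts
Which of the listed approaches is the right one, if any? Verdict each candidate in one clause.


Best approach: integration by parts — the integrand splits as 3 α + 5 times e^{3 α} — repeatedly differentiating the polynomial part kills it, which is the parts ladder.
- u-substitution — no subexpression of the integrand serves as a whole-integral substitution inner — individual terms may offer their own, but none carries its derivative as a factor of the full integrand; a working change of variable would have to be constructed from outside the expression.
- partial fractions — there is no rational-function structure to decompose.
- a trigonometric identity — with no trigonometric functions present, identity rewriting has no target.
- integration by parts: applies; the problem has the shape this method handles.


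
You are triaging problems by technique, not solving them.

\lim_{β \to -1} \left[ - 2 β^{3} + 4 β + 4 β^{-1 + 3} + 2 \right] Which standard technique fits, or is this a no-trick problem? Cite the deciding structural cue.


Diagnosis: no special technique — no denominator vanishes and nothing blows up at -1: direct substitution is the whole computation.


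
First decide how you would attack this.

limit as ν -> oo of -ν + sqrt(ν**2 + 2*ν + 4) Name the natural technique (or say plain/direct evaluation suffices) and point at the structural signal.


Method: conjugate multiplication — sqrt(ν**2 + 2*ν + 4) and ν both blow up, but their difference is tame once the conjugate rationalizes it.


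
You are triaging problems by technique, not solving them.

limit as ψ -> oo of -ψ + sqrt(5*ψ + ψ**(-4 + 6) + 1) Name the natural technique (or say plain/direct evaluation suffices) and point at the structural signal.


Verdict: conjugate multiplication — infinity minus infinity with a radical in play — multiply by the conjugate so the divergences of sqrt(5*ψ + ψ**(-4 + 6) + 1) and ψ annihilate.


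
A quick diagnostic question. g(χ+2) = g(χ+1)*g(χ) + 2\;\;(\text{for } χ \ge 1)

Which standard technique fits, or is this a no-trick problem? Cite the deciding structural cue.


Diagnosis: no special technique — the recurrence is nonlinear in the sequence values; study it directly, no linear machinery applies.
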